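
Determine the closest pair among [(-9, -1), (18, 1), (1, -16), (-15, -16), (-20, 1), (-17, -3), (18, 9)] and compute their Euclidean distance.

Computing all pairwise distances among 7 points:

d((-9, -1), (18, 1)) = 27.074
d((-9, -1), (1, -16)) = 18.0278
d((-9, -1), (-15, -16)) = 16.1555
d((-9, -1), (-20, 1)) = 11.1803
d((-9, -1), (-17, -3)) = 8.2462
d((-9, -1), (18, 9)) = 28.7924
d((18, 1), (1, -16)) = 24.0416
d((18, 1), (-15, -16)) = 37.1214
d((18, 1), (-20, 1)) = 38.0
d((18, 1), (-17, -3)) = 35.2278
d((18, 1), (18, 9)) = 8.0
d((1, -16), (-15, -16)) = 16.0
d((1, -16), (-20, 1)) = 27.0185
d((1, -16), (-17, -3)) = 22.2036
d((1, -16), (18, 9)) = 30.2324
d((-15, -16), (-20, 1)) = 17.72
d((-15, -16), (-17, -3)) = 13.1529
d((-15, -16), (18, 9)) = 41.4005
d((-20, 1), (-17, -3)) = 5.0 <-- minimum
d((-20, 1), (18, 9)) = 38.833
d((-17, -3), (18, 9)) = 37.0

Closest pair: (-20, 1) and (-17, -3) with distance 5.0

The closest pair is (-20, 1) and (-17, -3) with Euclidean distance 5.0. For 7 points, brute-force pairwise comparison is shown above. For large n, the divide-and-conquer algorithm (sort by x, recurse on halves, check the dividing strip) achieves O(n log n).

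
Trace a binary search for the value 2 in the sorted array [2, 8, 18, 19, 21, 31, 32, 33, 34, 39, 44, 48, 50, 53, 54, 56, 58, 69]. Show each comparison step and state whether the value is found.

Binary search for 2 in [2, 8, 18, 19, 21, 31, 32, 33, 34, 39, 44, 48, 50, 53, 54, 56, 58, 69]:

lo=0, hi=17, mid=8, arr[mid]=34 -> 34 > 2, search left half
lo=0, hi=7, mid=3, arr[mid]=19 -> 19 > 2, search left half
lo=0, hi=2, mid=1, arr[mid]=8 -> 8 > 2, search left half
lo=0, hi=0, mid=0, arr[mid]=2 -> Found target at index 0!

Binary search finds 2 at index 0 after 4 comparisons. The search repeatedly halves the search space by comparing with the middle element.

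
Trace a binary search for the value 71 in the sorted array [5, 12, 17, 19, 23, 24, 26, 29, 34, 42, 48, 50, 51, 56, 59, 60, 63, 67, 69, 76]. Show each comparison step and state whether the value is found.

Binary search for 71 in [5, 12, 17, 19, 23, 24, 26, 29, 34, 42, 48, 50, 51, 56, 59, 60, 63, 67, 69, 76]:

lo=0, hi=19, mid=9, arr[mid]=42 -> 42 < 71, search right half
lo=10, hi=19, mid=14, arr[mid]=59 -> 59 < 71, search right half
lo=15, hi=19, mid=17, arr[mid]=67 -> 67 < 71, search right half
lo=18, hi=19, mid=18, arr[mid]=69 -> 69 < 71, search right half
lo=19, hi=19, mid=19, arr[mid]=76 -> 76 > 71, search left half
lo=19 > hi=18, target 71 not found

Binary search determines that 71 is not in the array after 5 comparisons. The search space was exhausted without finding the target.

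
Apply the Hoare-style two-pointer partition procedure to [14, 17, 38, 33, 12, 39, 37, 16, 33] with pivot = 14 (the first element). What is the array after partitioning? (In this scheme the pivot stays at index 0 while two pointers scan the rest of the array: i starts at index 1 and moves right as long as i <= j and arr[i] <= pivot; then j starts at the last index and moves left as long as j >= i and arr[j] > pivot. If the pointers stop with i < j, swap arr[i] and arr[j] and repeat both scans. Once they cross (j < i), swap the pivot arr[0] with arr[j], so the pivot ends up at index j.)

Hoare-style two-pointer partition with pivot = 14:

Initial array: [14, 17, 38, 33, 12, 39, 37, 16, 33]

Pointers start at i = 1, j = 8.
i stops at index 1 (arr[1]=17 > 14), j stops at index 4 (arr[4]=12 <= 14): swap arr[1] and arr[4], array becomes [14, 12, 38, 33, 17, 39, 37, 16, 33]
i ends at 2, j ends at 1: the pointers have crossed (j < i), so scanning stops.

Swap pivot arr[0] with arr[1] to place pivot at position 1: [12, 14, 38, 33, 17, 39, 37, 16, 33]
Pivot position: 1

After partitioning with pivot 14, the array becomes [12, 14, 38, 33, 17, 39, 37, 16, 33]. The pivot is placed at index 1. All elements to the left of the pivot are <= 14, and all elements to the right are > 14.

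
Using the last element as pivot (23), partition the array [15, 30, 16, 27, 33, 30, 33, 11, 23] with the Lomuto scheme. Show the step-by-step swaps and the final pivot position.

Lomuto partition with pivot = 23:

Initial array: [15, 30, 16, 27, 33, 30, 33, 11, 23]

arr[0]=15 <= 23: swap with position 0, array becomes [15, 30, 16, 27, 33, 30, 33, 11, 23]
arr[1]=30 > 23: no swap
arr[2]=16 <= 23: swap with position 1, array becomes [15, 16, 30, 27, 33, 30, 33, 11, 23]
arr[3]=27 > 23: no swap
arr[4]=33 > 23: no swap
arr[5]=30 > 23: no swap
arr[6]=33 > 23: no swap
arr[7]=11 <= 23: swap with position 2, array becomes [15, 16, 11, 27, 33, 30, 33, 30, 23]

Place pivot at position 3: [15, 16, 11, 23, 33, 30, 33, 30, 27]
Pivot position: 3

After partitioning with pivot 23, the array becomes [15, 16, 11, 23, 33, 30, 33, 30, 27]. The pivot is placed at index 3. All elements to the left of the pivot are <= 23, and all elements to the right are > 23.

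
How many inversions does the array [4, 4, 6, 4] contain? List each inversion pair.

Finding inversions in [4, 4, 6, 4]:

(2, 3): arr[2]=6 > arr[3]=4

Total inversions: 1

The array has 1 inversion(s): (2,3). Each pair (i,j) satisfies i < j and arr[i] > arr[j].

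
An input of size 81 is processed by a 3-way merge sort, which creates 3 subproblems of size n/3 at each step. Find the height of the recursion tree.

For divide and conquer with division factor 3:

Problem sizes at each level:
Level 0: 81
Level 1: 27
Level 2: 9
Level 3: 3
Level 4: 1

The root is level 0 and the size-1 base case is level 4 (the tree spans levels 0 through 4, i.e. 5 levels counting the root), so the depth is the number of divisions: log_3(81) = 4

The recursion tree depth is log_3(81) = 4. At each level, the problem size is divided by 3, so it takes 4 divisions to reduce to a base case of size 1. The algorithm makes 3 recursive calls at each level.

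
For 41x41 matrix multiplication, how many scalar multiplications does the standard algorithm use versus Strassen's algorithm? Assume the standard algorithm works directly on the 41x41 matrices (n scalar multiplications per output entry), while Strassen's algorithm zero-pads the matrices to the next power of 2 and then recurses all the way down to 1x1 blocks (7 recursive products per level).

Matrix multiplication for 41x41 matrices:

Strassen's algorithm requires power-of-2 dimensions. Pad 41x41 to 64x64 (next power of 2).

Standard algorithm: 41^3 = 68921 multiplications
Strassen's algorithm: 7^(log2(64)) = 7^6 = 117649 multiplications
Difference: 68921 - 117649 = -48728 (Strassen uses MORE here due to padding overhead — for small or just-over-power-of-2 n, padding can outweigh the per-level savings)

Standard: 68921 multiplications (41^3). Strassen: 117649 multiplications (7^6, after padding to 64x64). Strassen reduces 8 recursive multiplications to 7 at each level.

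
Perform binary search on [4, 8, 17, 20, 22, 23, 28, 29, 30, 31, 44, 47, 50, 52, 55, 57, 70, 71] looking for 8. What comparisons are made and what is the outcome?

Binary search for 8 in [4, 8, 17, 20, 22, 23, 28, 29, 30, 31, 44, 47, 50, 52, 55, 57, 70, 71]:

lo=0, hi=17, mid=8, arr[mid]=30 -> 30 > 8, search left half
lo=0, hi=7, mid=3, arr[mid]=20 -> 20 > 8, search left half
lo=0, hi=2, mid=1, arr[mid]=8 -> Found target at index 1!

Binary search finds 8 at index 1 after 3 comparisons. The search repeatedly halves the search space by comparing with the middle element.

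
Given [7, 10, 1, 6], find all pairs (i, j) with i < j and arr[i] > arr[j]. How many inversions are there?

Finding inversions in [7, 10, 1, 6]:

(0, 2): arr[0]=7 > arr[2]=1
(0, 3): arr[0]=7 > arr[3]=6
(1, 2): arr[1]=10 > arr[2]=1
(1, 3): arr[1]=10 > arr[3]=6

Total inversions: 4

The array has 4 inversion(s): (0,2), (0,3), (1,2), (1,3). Each pair (i,j) satisfies i < j and arr[i] > arr[j].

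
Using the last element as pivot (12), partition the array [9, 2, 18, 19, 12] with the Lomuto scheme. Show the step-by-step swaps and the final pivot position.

Lomuto partition with pivot = 12:

Initial array: [9, 2, 18, 19, 12]

arr[0]=9 <= 12: swap with position 0, array becomes [9, 2, 18, 19, 12]
arr[1]=2 <= 12: swap with position 1, array becomes [9, 2, 18, 19, 12]
arr[2]=18 > 12: no swap
arr[3]=19 > 12: no swap

Place pivot at position 2: [9, 2, 12, 19, 18]
Pivot position: 2

After partitioning with pivot 12, the array becomes [9, 2, 12, 19, 18]. The pivot is placed at index 2. All elements to the left of the pivot are <= 12, and all elements to the right are > 12.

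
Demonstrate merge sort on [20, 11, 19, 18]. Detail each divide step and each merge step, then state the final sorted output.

Merge sort trace:

Split: [20, 11, 19, 18] -> [20, 11] and [19, 18]
  Split: [20, 11] -> [20] and [11]
  Merge: [20] + [11] -> [11, 20]
  Split: [19, 18] -> [19] and [18]
  Merge: [19] + [18] -> [18, 19]
Merge: [11, 20] + [18, 19] -> [11, 18, 19, 20]

Final sorted array: [11, 18, 19, 20]

The merge sort proceeds by recursively splitting the array and merging sorted halves.
After all merges, the sorted array is [11, 18, 19, 20].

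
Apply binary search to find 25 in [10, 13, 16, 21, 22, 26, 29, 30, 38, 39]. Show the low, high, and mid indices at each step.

Binary search for 25 in [10, 13, 16, 21, 22, 26, 29, 30, 38, 39]:

lo=0, hi=9, mid=4, arr[mid]=22 -> 22 < 25, search right half
lo=5, hi=9, mid=7, arr[mid]=30 -> 30 > 25, search left half
lo=5, hi=6, mid=5, arr[mid]=26 -> 26 > 25, search left half
lo=5 > hi=4, target 25 not found

Binary search determines that 25 is not in the array after 3 comparisons. The search space was exhausted without finding the target.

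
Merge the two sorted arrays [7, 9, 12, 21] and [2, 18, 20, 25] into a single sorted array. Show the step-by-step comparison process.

Merging process:

Compare 7 vs 2: take 2 from right. Merged: [2]
Compare 7 vs 18: take 7 from left. Merged: [2, 7]
Compare 9 vs 18: take 9 from left. Merged: [2, 7, 9]
Compare 12 vs 18: take 12 from left. Merged: [2, 7, 9, 12]
Compare 21 vs 18: take 18 from right. Merged: [2, 7, 9, 12, 18]
Compare 21 vs 20: take 20 from right. Merged: [2, 7, 9, 12, 18, 20]
Compare 21 vs 25: take 21 from left. Merged: [2, 7, 9, 12, 18, 20, 21]
Append remaining from right: [25]. Merged: [2, 7, 9, 12, 18, 20, 21, 25]

Final merged array: [2, 7, 9, 12, 18, 20, 21, 25]
Total comparisons: 7

The merged array is [2, 7, 9, 12, 18, 20, 21, 25], requiring 7 comparisons. The merge step runs in O(n) time where n is the total number of elements.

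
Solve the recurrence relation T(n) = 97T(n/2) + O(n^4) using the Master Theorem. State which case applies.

Master Theorem for T(n) = 97T(n/2) + O(n^4):

a = 97, b = 2, c = 4
log_b(a) = log_2(97) = 6.5999

Case 1: c = 4 < log_2(97) = 6.5999
T(n) = O(n^(log_2 97))

For T(n) = 97T(n/2) + O(n^4): log_2(97) = 6.5999. This is Case 1 of the Master Theorem (c < log_b(a), work dominated by leaves), giving O(n^(log_2 97)).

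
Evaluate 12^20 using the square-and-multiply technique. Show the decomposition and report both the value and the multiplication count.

Computing 12^20 by squaring (build up from 12^1; each line after the first costs one multiplication):

12^1 = 12
12^2 = (12^1)^2 = 12^2 = 144
12^4 = (12^2)^2 = 144^2 = 20736
12^5 = 12 * 12^4 = 12 * 20736 = 248832
12^10 = (12^5)^2 = 248832^2 = 61917364224
12^20 = (12^10)^2 = 61917364224^2 = 3833759992447475122176

Result: 3833759992447475122176
Multiplications needed: 5 (5 lines after 12^1)

12^20 = 3833759992447475122176. Using exponentiation by squaring, this requires 5 multiplications. The key idea: if the exponent is even, square the half-power; if odd, multiply by the base once.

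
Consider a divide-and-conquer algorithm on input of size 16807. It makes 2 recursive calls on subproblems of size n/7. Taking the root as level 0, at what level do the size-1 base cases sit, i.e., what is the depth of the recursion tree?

For divide and conquer with division factor 7:

Problem sizes at each level:
Level 0: 16807
Level 1: 2401
Level 2: 343
Level 3: 49
Level 4: 7
Level 5: 1

The root is level 0 and the size-1 base case is level 5 (the tree spans levels 0 through 5, i.e. 6 levels counting the root), so the depth is the number of divisions: log_7(16807) = 5

The recursion tree depth is log_7(16807) = 5. At each level, the problem size is divided by 7, so it takes 5 divisions to reduce to a base case of size 1. The algorithm makes 2 recursive calls at each level.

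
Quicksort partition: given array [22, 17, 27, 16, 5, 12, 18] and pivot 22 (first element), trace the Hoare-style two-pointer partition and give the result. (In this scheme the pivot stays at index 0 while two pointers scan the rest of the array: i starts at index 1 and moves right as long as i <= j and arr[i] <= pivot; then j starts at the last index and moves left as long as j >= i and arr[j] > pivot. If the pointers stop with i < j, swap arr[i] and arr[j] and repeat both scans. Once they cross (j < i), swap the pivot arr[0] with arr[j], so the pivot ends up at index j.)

Hoare-style two-pointer partition with pivot = 22:

Initial array: [22, 17, 27, 16, 5, 12, 18]

Pointers start at i = 1, j = 6.
i stops at index 2 (arr[2]=27 > 22), j stops at index 6 (arr[6]=18 <= 22): swap arr[2] and arr[6], array becomes [22, 17, 18, 16, 5, 12, 27]
i ends at 6, j ends at 5: the pointers have crossed (j < i), so scanning stops.

Swap pivot arr[0] with arr[5] to place pivot at position 5: [12, 17, 18, 16, 5, 22, 27]
Pivot position: 5

After partitioning with pivot 22, the array becomes [12, 17, 18, 16, 5, 22, 27]. The pivot is placed at index 5. All elements to the left of the pivot are <= 22, and all elements to the right are > 22.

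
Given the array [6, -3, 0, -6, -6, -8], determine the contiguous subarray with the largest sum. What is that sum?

Using Kadane's algorithm on [6, -3, 0, -6, -6, -8]:

Scanning through the array:
Position 1 (value -3): max_ending_here = 3, max_so_far = 6
Position 2 (value 0): max_ending_here = 3, max_so_far = 6
Position 3 (value -6): max_ending_here = -3, max_so_far = 6
Position 4 (value -6): max_ending_here = -6, max_so_far = 6
Position 5 (value -8): max_ending_here = -8, max_so_far = 6

Maximum subarray: [6]
Maximum sum: 6

The maximum subarray is [6] with sum 6. This subarray runs from index 0 to index 0.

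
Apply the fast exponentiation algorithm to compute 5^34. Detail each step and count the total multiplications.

Computing 5^34 by squaring (build up from 5^1; each line after the first costs one multiplication):

5^1 = 5
5^2 = (5^1)^2 = 5^2 = 25
5^4 = (5^2)^2 = 25^2 = 625
5^8 = (5^4)^2 = 625^2 = 390625
5^16 = (5^8)^2 = 390625^2 = 152587890625
5^17 = 5 * 5^16 = 5 * 152587890625 = 762939453125
5^34 = (5^17)^2 = 762939453125^2 = 582076609134674072265625

Result: 582076609134674072265625
Multiplications needed: 6 (6 lines after 5^1)

5^34 = 582076609134674072265625. Using exponentiation by squaring, this requires 6 multiplications. The key idea: if the exponent is even, square the half-power; if odd, multiply by the base once.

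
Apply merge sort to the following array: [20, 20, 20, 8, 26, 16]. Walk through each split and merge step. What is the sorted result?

Merge sort trace:

Split: [20, 20, 20, 8, 26, 16] -> [20, 20, 20] and [8, 26, 16]
  Split: [20, 20, 20] -> [20] and [20, 20]
    Split: [20, 20] -> [20] and [20]
    Merge: [20] + [20] -> [20, 20]
  Merge: [20] + [20, 20] -> [20, 20, 20]
  Split: [8, 26, 16] -> [8] and [26, 16]
    Split: [26, 16] -> [26] and [16]
    Merge: [26] + [16] -> [16, 26]
  Merge: [8] + [16, 26] -> [8, 16, 26]
Merge: [20, 20, 20] + [8, 16, 26] -> [8, 16, 20, 20, 20, 26]

Final sorted array: [8, 16, 20, 20, 20, 26]

The merge sort proceeds by recursively splitting the array and merging sorted halves.
After all merges, the sorted array is [8, 16, 20, 20, 20, 26].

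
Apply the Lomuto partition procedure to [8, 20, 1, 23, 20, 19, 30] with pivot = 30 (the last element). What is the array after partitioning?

Lomuto partition with pivot = 30:

Initial array: [8, 20, 1, 23, 20, 19, 30]

arr[0]=8 <= 30: swap with position 0, array becomes [8, 20, 1, 23, 20, 19, 30]
arr[1]=20 <= 30: swap with position 1, array becomes [8, 20, 1, 23, 20, 19, 30]
arr[2]=1 <= 30: swap with position 2, array becomes [8, 20, 1, 23, 20, 19, 30]
arr[3]=23 <= 30: swap with position 3, array becomes [8, 20, 1, 23, 20, 19, 30]
arr[4]=20 <= 30: swap with position 4, array becomes [8, 20, 1, 23, 20, 19, 30]
arr[5]=19 <= 30: swap with position 5, array becomes [8, 20, 1, 23, 20, 19, 30]

Place pivot at position 6: [8, 20, 1, 23, 20, 19, 30]
Pivot position: 6

After partitioning with pivot 30, the array becomes [8, 20, 1, 23, 20, 19, 30]. The pivot is placed at index 6. All elements to the left of the pivot are <= 30, and all elements to the right are > 30.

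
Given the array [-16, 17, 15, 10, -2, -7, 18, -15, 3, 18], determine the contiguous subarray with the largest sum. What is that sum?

Using Kadane's algorithm on [-16, 17, 15, 10, -2, -7, 18, -15, 3, 18]:

Scanning through the array:
Position 1 (value 17): max_ending_here = 17, max_so_far = 17
Position 2 (value 15): max_ending_here = 32, max_so_far = 32
Position 3 (value 10): max_ending_here = 42, max_so_far = 42
Position 4 (value -2): max_ending_here = 40, max_so_far = 42
Position 5 (value -7): max_ending_here = 33, max_so_far = 42
Position 6 (value 18): max_ending_here = 51, max_so_far = 51
Position 7 (value -15): max_ending_here = 36, max_so_far = 51
Position 8 (value 3): max_ending_here = 39, max_so_far = 51
Position 9 (value 18): max_ending_here = 57, max_so_far = 57

Maximum subarray: [17, 15, 10, -2, -7, 18, -15, 3, 18]
Maximum sum: 57

The maximum subarray is [17, 15, 10, -2, -7, 18, -15, 3, 18] with sum 57. This subarray runs from index 1 to index 9.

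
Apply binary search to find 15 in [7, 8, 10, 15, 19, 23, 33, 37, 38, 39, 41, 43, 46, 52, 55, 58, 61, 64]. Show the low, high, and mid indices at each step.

Binary search for 15 in [7, 8, 10, 15, 19, 23, 33, 37, 38, 39, 41, 43, 46, 52, 55, 58, 61, 64]:

lo=0, hi=17, mid=8, arr[mid]=38 -> 38 > 15, search left half
lo=0, hi=7, mid=3, arr[mid]=15 -> Found target at index 3!

Binary search finds 15 at index 3 after 2 comparisons. The search repeatedly halves the search space by comparing with the middle element.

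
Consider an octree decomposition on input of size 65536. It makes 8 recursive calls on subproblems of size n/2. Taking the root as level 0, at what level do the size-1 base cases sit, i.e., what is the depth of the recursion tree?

For divide and conquer with division factor 2:

Problem sizes at each level:
Level 0: 65536
Level 1: 32768
Level 2: 16384
Level 3: 8192
Level 4: 4096
Level 5: 2048
Level 6: 1024
Level 7: 512
Level 8: 256
Level 9: 128
Level 10: 64
Level 11: 32
Level 12: 16
Level 13: 8
Level 14: 4
Level 15: 2
Level 16: 1

The root is level 0 and the size-1 base case is level 16 (the tree spans levels 0 through 16, i.e. 17 levels counting the root), so the depth is the number of divisions: log_2(65536) = 16

The recursion tree depth is log_2(65536) = 16. At each level, the problem size is divided by 2, so it takes 16 divisions to reduce to a base case of size 1. The algorithm makes 8 recursive calls at each level.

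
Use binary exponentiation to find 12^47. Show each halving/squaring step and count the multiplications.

Computing 12^47 by squaring (build up from 12^1; each line after the first costs one multiplication):

12^1 = 12
12^2 = (12^1)^2 = 12^2 = 144
12^4 = (12^2)^2 = 144^2 = 20736
12^5 = 12 * 12^4 = 12 * 20736 = 248832
12^10 = (12^5)^2 = 248832^2 = 61917364224
12^11 = 12 * 12^10 = 12 * 61917364224 = 743008370688
12^22 = (12^11)^2 = 743008370688^2 = 552061438912436417593344
12^23 = 12 * 12^22 = 12 * 552061438912436417593344 = 6624737266949237011120128
12^46 = (12^23)^2 = 6624737266949237011120128^2 = 43887143856106046360568987631860370008329246736384
12^47 = 12 * 12^46 = 12 * 43887143856106046360568987631860370008329246736384 = 526645726273272556326827851582324440099950960836608

Result: 526645726273272556326827851582324440099950960836608
Multiplications needed: 9 (9 lines after 12^1)

12^47 = 526645726273272556326827851582324440099950960836608. Using exponentiation by squaring, this requires 9 multiplications. The key idea: if the exponent is even, square the half-power; if odd, multiply by the base once.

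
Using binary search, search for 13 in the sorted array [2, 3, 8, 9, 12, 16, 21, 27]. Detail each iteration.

Binary search for 13 in [2, 3, 8, 9, 12, 16, 21, 27]:

lo=0, hi=7, mid=3, arr[mid]=9 -> 9 < 13, search right half
lo=4, hi=7, mid=5, arr[mid]=16 -> 16 > 13, search left half
lo=4, hi=4, mid=4, arr[mid]=12 -> 12 < 13, search right half
lo=5 > hi=4, target 13 not found

Binary search determines that 13 is not in the array after 3 comparisons. The search space was exhausted without finding the target.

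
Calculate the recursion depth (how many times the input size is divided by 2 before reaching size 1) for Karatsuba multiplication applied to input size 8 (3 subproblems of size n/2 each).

For divide and conquer with division factor 2:

Problem sizes at each level:
Level 0: 8
Level 1: 4
Level 2: 2
Level 3: 1

The root is level 0 and the size-1 base case is level 3 (the tree spans levels 0 through 3, i.e. 4 levels counting the root), so the depth is the number of divisions: log_2(8) = 3

The recursion tree depth is log_2(8) = 3. At each level, the problem size is divided by 2, so it takes 3 divisions to reduce to a base case of size 1. The algorithm makes 3 recursive calls at each level.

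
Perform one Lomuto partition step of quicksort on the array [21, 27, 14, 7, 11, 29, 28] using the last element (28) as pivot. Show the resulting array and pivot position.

Lomuto partition with pivot = 28:

Initial array: [21, 27, 14, 7, 11, 29, 28]

arr[0]=21 <= 28: swap with position 0, array becomes [21, 27, 14, 7, 11, 29, 28]
arr[1]=27 <= 28: swap with position 1, array becomes [21, 27, 14, 7, 11, 29, 28]
arr[2]=14 <= 28: swap with position 2, array becomes [21, 27, 14, 7, 11, 29, 28]
arr[3]=7 <= 28: swap with position 3, array becomes [21, 27, 14, 7, 11, 29, 28]
arr[4]=11 <= 28: swap with position 4, array becomes [21, 27, 14, 7, 11, 29, 28]
arr[5]=29 > 28: no swap

Place pivot at position 5: [21, 27, 14, 7, 11, 28, 29]
Pivot position: 5

After partitioning with pivot 28, the array becomes [21, 27, 14, 7, 11, 28, 29]. The pivot is placed at index 5. All elements to the left of the pivot are <= 28, and all elements to the right are > 28.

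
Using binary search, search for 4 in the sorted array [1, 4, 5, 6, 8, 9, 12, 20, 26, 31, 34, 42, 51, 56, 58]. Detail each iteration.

Binary search for 4 in [1, 4, 5, 6, 8, 9, 12, 20, 26, 31, 34, 42, 51, 56, 58]:

lo=0, hi=14, mid=7, arr[mid]=20 -> 20 > 4, search left half
lo=0, hi=6, mid=3, arr[mid]=6 -> 6 > 4, search left half
lo=0, hi=2, mid=1, arr[mid]=4 -> Found target at index 1!

Binary search finds 4 at index 1 after 3 comparisons. The search repeatedly halves the search space by comparing with the middle element.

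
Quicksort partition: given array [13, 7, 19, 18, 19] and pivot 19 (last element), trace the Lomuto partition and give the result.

Lomuto partition with pivot = 19:

Initial array: [13, 7, 19, 18, 19]

arr[0]=13 <= 19: swap with position 0, array becomes [13, 7, 19, 18, 19]
arr[1]=7 <= 19: swap with position 1, array becomes [13, 7, 19, 18, 19]
arr[2]=19 <= 19: swap with position 2, array becomes [13, 7, 19, 18, 19]
arr[3]=18 <= 19: swap with position 3, array becomes [13, 7, 19, 18, 19]

Place pivot at position 4: [13, 7, 19, 18, 19]
Pivot position: 4

After partitioning with pivot 19, the array becomes [13, 7, 19, 18, 19]. The pivot is placed at index 4. All elements to the left of the pivot are <= 19, and all elements to the right are > 19.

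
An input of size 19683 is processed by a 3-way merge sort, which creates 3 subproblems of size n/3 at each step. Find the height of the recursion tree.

For divide and conquer with division factor 3:

Problem sizes at each level:
Level 0: 19683
Level 1: 6561
Level 2: 2187
Level 3: 729
Level 4: 243
Level 5: 81
Level 6: 27
Level 7: 9
Level 8: 3
Level 9: 1

The root is level 0 and the size-1 base case is level 9 (the tree spans levels 0 through 9, i.e. 10 levels counting the root), so the depth is the number of divisions: log_3(19683) = 9

The recursion tree depth is log_3(19683) = 9. At each level, the problem size is divided by 3, so it takes 9 divisions to reduce to a base case of size 1. The algorithm makes 3 recursive calls at each level.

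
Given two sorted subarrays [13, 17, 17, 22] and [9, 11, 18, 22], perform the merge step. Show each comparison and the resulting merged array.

Merging process:

Compare 13 vs 9: take 9 from right. Merged: [9]
Compare 13 vs 11: take 11 from right. Merged: [9, 11]
Compare 13 vs 18: take 13 from left. Merged: [9, 11, 13]
Compare 17 vs 18: take 17 from left. Merged: [9, 11, 13, 17]
Compare 17 vs 18: take 17 from left. Merged: [9, 11, 13, 17, 17]
Compare 22 vs 18: take 18 from right. Merged: [9, 11, 13, 17, 17, 18]
Compare 22 vs 22: take 22 from left. Merged: [9, 11, 13, 17, 17, 18, 22]
Append remaining from right: [22]. Merged: [9, 11, 13, 17, 17, 18, 22, 22]

Final merged array: [9, 11, 13, 17, 17, 18, 22, 22]
Total comparisons: 7

The merged array is [9, 11, 13, 17, 17, 18, 22, 22], requiring 7 comparisons. The merge step runs in O(n) time where n is the total number of elements.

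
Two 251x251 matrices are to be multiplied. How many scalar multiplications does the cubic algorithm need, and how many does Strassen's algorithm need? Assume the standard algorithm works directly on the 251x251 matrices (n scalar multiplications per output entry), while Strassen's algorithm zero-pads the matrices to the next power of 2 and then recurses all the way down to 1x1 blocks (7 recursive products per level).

Matrix multiplication for 251x251 matrices:

Strassen's algorithm requires power-of-2 dimensions. Pad 251x251 to 256x256 (next power of 2).

Standard algorithm: 251^3 = 15813251 multiplications
Strassen's algorithm: 7^(log2(256)) = 7^8 = 5764801 multiplications
Savings: 15813251 - 5764801 = 10048450 multiplications

Standard: 15813251 multiplications (251^3). Strassen: 5764801 multiplications (7^8, after padding to 256x256). Strassen reduces 8 recursive multiplications to 7 at each level.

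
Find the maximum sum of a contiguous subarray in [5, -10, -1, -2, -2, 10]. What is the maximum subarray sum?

Using Kadane's algorithm on [5, -10, -1, -2, -2, 10]:

Scanning through the array:
Position 1 (value -10): max_ending_here = -5, max_so_far = 5
Position 2 (value -1): max_ending_here = -1, max_so_far = 5
Position 3 (value -2): max_ending_here = -2, max_so_far = 5
Position 4 (value -2): max_ending_here = -2, max_so_far = 5
Position 5 (value 10): max_ending_here = 10, max_so_far = 10

Maximum subarray: [10]
Maximum sum: 10

The maximum subarray is [10] with sum 10. This subarray runs from index 5 to index 5.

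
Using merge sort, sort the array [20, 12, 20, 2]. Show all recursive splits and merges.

Merge sort trace:

Split: [20, 12, 20, 2] -> [20, 12] and [20, 2]
  Split: [20, 12] -> [20] and [12]
  Merge: [20] + [12] -> [12, 20]
  Split: [20, 2] -> [20] and [2]
  Merge: [20] + [2] -> [2, 20]
Merge: [12, 20] + [2, 20] -> [2, 12, 20, 20]

Final sorted array: [2, 12, 20, 20]

The merge sort proceeds by recursively splitting the array and merging sorted halves.
After all merges, the sorted array is [2, 12, 20, 20].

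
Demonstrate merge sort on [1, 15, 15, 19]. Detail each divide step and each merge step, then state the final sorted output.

Merge sort trace:

Split: [1, 15, 15, 19] -> [1, 15] and [15, 19]
  Split: [1, 15] -> [1] and [15]
  Merge: [1] + [15] -> [1, 15]
  Split: [15, 19] -> [15] and [19]
  Merge: [15] + [19] -> [15, 19]
Merge: [1, 15] + [15, 19] -> [1, 15, 15, 19]

Final sorted array: [1, 15, 15, 19]

The merge sort proceeds by recursively splitting the array and merging sorted halves.
After all merges, the sorted array is [1, 15, 15, 19].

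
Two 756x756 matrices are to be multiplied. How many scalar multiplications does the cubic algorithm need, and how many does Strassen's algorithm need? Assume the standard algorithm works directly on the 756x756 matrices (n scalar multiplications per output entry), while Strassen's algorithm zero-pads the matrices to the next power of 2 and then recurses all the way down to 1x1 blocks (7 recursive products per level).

Matrix multiplication for 756x756 matrices:

Strassen's algorithm requires power-of-2 dimensions. Pad 756x756 to 1024x1024 (next power of 2).

Standard algorithm: 756^3 = 432081216 multiplications
Strassen's algorithm: 7^(log2(1024)) = 7^10 = 282475249 multiplications
Savings: 432081216 - 282475249 = 149605967 multiplications

Standard: 432081216 multiplications (756^3). Strassen: 282475249 multiplications (7^10, after padding to 1024x1024). Strassen reduces 8 recursive multiplications to 7 at each level.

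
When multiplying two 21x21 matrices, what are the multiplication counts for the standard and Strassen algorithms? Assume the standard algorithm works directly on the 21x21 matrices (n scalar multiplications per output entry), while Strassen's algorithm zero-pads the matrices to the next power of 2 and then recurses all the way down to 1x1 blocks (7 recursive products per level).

Matrix multiplication for 21x21 matrices:

Strassen's algorithm requires power-of-2 dimensions. Pad 21x21 to 32x32 (next power of 2).

Standard algorithm: 21^3 = 9261 multiplications
Strassen's algorithm: 7^(log2(32)) = 7^5 = 16807 multiplications
Difference: 9261 - 16807 = -7546 (Strassen uses MORE here due to padding overhead — for small or just-over-power-of-2 n, padding can outweigh the per-level savings)

Standard: 9261 multiplications (21^3). Strassen: 16807 multiplications (7^5, after padding to 32x32). Strassen reduces 8 recursive multiplications to 7 at each level.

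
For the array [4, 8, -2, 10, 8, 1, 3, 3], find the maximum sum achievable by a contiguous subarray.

Using Kadane's algorithm on [4, 8, -2, 10, 8, 1, 3, 3]:

Scanning through the array:
Position 1 (value 8): max_ending_here = 12, max_so_far = 12
Position 2 (value -2): max_ending_here = 10, max_so_far = 12
Position 3 (value 10): max_ending_here = 20, max_so_far = 20
Position 4 (value 8): max_ending_here = 28, max_so_far = 28
Position 5 (value 1): max_ending_here = 29, max_so_far = 29
Position 6 (value 3): max_ending_here = 32, max_so_far = 32
Position 7 (value 3): max_ending_here = 35, max_so_far = 35

Maximum subarray: [4, 8, -2, 10, 8, 1, 3, 3]
Maximum sum: 35

The maximum subarray is [4, 8, -2, 10, 8, 1, 3, 3] with sum 35. This subarray runs from index 0 to index 7.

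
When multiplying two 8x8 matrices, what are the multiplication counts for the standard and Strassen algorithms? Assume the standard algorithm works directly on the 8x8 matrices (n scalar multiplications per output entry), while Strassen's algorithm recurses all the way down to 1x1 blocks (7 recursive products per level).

Matrix multiplication for 8x8 matrices:

Standard algorithm: 8^3 = 512 multiplications
Strassen's algorithm: 7^(log2(8)) = 7^3 = 343 multiplications
Savings: 512 - 343 = 169 multiplications

Standard: 512 multiplications (8^3). Strassen: 343 multiplications (7^3). Strassen reduces 8 recursive multiplications to 7 at each level.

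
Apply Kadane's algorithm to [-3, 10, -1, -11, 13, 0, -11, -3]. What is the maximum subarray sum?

Using Kadane's algorithm on [-3, 10, -1, -11, 13, 0, -11, -3]:

Scanning through the array:
Position 1 (value 10): max_ending_here = 10, max_so_far = 10
Position 2 (value -1): max_ending_here = 9, max_so_far = 10
Position 3 (value -11): max_ending_here = -2, max_so_far = 10
Position 4 (value 13): max_ending_here = 13, max_so_far = 13
Position 5 (value 0): max_ending_here = 13, max_so_far = 13
Position 6 (value -11): max_ending_here = 2, max_so_far = 13
Position 7 (value -3): max_ending_here = -1, max_so_far = 13

Maximum subarray: [13]
Maximum sum: 13

The maximum subarray is [13] with sum 13. This subarray runs from index 4 to index 4.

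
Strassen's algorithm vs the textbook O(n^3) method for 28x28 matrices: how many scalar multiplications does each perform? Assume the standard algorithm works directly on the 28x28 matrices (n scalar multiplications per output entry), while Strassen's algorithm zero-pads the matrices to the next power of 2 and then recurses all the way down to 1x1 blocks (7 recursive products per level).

Matrix multiplication for 28x28 matrices:

Strassen's algorithm requires power-of-2 dimensions. Pad 28x28 to 32x32 (next power of 2).

Standard algorithm: 28^3 = 21952 multiplications
Strassen's algorithm: 7^(log2(32)) = 7^5 = 16807 multiplications
Savings: 21952 - 16807 = 5145 multiplications

Standard: 21952 multiplications (28^3). Strassen: 16807 multiplications (7^5, after padding to 32x32). Strassen reduces 8 recursive multiplications to 7 at each level.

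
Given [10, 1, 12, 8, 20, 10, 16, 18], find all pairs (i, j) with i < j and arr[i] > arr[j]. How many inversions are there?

Finding inversions in [10, 1, 12, 8, 20, 10, 16, 18]:

(0, 1): arr[0]=10 > arr[1]=1
(0, 3): arr[0]=10 > arr[3]=8
(2, 3): arr[2]=12 > arr[3]=8
(2, 5): arr[2]=12 > arr[5]=10
(4, 5): arr[4]=20 > arr[5]=10
(4, 6): arr[4]=20 > arr[6]=16
(4, 7): arr[4]=20 > arr[7]=18

Total inversions: 7

The array has 7 inversion(s): (0,1), (0,3), (2,3), (2,5), (4,5), (4,6), (4,7). Each pair (i,j) satisfies i < j and arr[i] > arr[j].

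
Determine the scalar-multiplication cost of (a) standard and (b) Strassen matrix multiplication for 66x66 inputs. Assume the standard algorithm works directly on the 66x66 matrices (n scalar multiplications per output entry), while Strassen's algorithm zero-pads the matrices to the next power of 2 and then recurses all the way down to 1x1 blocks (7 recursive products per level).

Matrix multiplication for 66x66 matrices:

Strassen's algorithm requires power-of-2 dimensions. Pad 66x66 to 128x128 (next power of 2).

Standard algorithm: 66^3 = 287496 multiplications
Strassen's algorithm: 7^(log2(128)) = 7^7 = 823543 multiplications
Difference: 287496 - 823543 = -536047 (Strassen uses MORE here due to padding overhead — for small or just-over-power-of-2 n, padding can outweigh the per-level savings)

Standard: 287496 multiplications (66^3). Strassen: 823543 multiplications (7^7, after padding to 128x128). Strassen reduces 8 recursive multiplications to 7 at each level.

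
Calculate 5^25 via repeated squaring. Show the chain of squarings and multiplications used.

Computing 5^25 by squaring (build up from 5^1; each line after the first costs one multiplication):

5^1 = 5
5^2 = (5^1)^2 = 5^2 = 25
5^3 = 5 * 5^2 = 5 * 25 = 125
5^6 = (5^3)^2 = 125^2 = 15625
5^12 = (5^6)^2 = 15625^2 = 244140625
5^24 = (5^12)^2 = 244140625^2 = 59604644775390625
5^25 = 5 * 5^24 = 5 * 59604644775390625 = 298023223876953125

Result: 298023223876953125
Multiplications needed: 6 (6 lines after 5^1)

5^25 = 298023223876953125. Using exponentiation by squaring, this requires 6 multiplications. The key idea: if the exponent is even, square the half-power; if odd, multiply by the base once.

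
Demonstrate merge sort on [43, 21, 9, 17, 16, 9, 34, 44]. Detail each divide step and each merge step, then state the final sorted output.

Merge sort trace:

Split: [43, 21, 9, 17, 16, 9, 34, 44] -> [43, 21, 9, 17] and [16, 9, 34, 44]
  Split: [43, 21, 9, 17] -> [43, 21] and [9, 17]
    Split: [43, 21] -> [43] and [21]
    Merge: [43] + [21] -> [21, 43]
    Split: [9, 17] -> [9] and [17]
    Merge: [9] + [17] -> [9, 17]
  Merge: [21, 43] + [9, 17] -> [9, 17, 21, 43]
  Split: [16, 9, 34, 44] -> [16, 9] and [34, 44]
    Split: [16, 9] -> [16] and [9]
    Merge: [16] + [9] -> [9, 16]
    Split: [34, 44] -> [34] and [44]
    Merge: [34] + [44] -> [34, 44]
  Merge: [9, 16] + [34, 44] -> [9, 16, 34, 44]
Merge: [9, 17, 21, 43] + [9, 16, 34, 44] -> [9, 9, 16, 17, 21, 34, 43, 44]

Final sorted array: [9, 9, 16, 17, 21, 34, 43, 44]

The merge sort proceeds by recursively splitting the array and merging sorted halves.
After all merges, the sorted array is [9, 9, 16, 17, 21, 34, 43, 44].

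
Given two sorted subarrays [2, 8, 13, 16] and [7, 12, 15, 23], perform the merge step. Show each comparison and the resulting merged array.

Merging process:

Compare 2 vs 7: take 2 from left. Merged: [2]
Compare 8 vs 7: take 7 from right. Merged: [2, 7]
Compare 8 vs 12: take 8 from left. Merged: [2, 7, 8]
Compare 13 vs 12: take 12 from right. Merged: [2, 7, 8, 12]
Compare 13 vs 15: take 13 from left. Merged: [2, 7, 8, 12, 13]
Compare 16 vs 15: take 15 from right. Merged: [2, 7, 8, 12, 13, 15]
Compare 16 vs 23: take 16 from left. Merged: [2, 7, 8, 12, 13, 15, 16]
Append remaining from right: [23]. Merged: [2, 7, 8, 12, 13, 15, 16, 23]

Final merged array: [2, 7, 8, 12, 13, 15, 16, 23]
Total comparisons: 7

The merged array is [2, 7, 8, 12, 13, 15, 16, 23], requiring 7 comparisons. The merge step runs in O(n) time where n is the total number of elements.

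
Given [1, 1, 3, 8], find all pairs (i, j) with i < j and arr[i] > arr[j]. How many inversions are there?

Finding inversions in [1, 1, 3, 8]:


Total inversions: 0

The array has 0 inversions. It is already sorted.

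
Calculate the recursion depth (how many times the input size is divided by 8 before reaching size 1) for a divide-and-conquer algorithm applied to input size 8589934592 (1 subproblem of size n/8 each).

For divide and conquer with division factor 8:

Problem sizes at each level:
Level 0: 8589934592
Level 1: 1073741824
Level 2: 134217728
Level 3: 16777216
Level 4: 2097152
Level 5: 262144
Level 6: 32768
Level 7: 4096
Level 8: 512
Level 9: 64
Level 10: 8
Level 11: 1

The root is level 0 and the size-1 base case is level 11 (the tree spans levels 0 through 11, i.e. 12 levels counting the root), so the depth is the number of divisions: log_8(8589934592) = 11

The recursion tree depth is log_8(8589934592) = 11. At each level, the problem size is divided by 8, so it takes 11 divisions to reduce to a base case of size 1. The algorithm makes 1 recursive call at each level.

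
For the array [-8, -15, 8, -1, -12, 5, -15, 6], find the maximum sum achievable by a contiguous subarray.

Using Kadane's algorithm on [-8, -15, 8, -1, -12, 5, -15, 6]:

Scanning through the array:
Position 1 (value -15): max_ending_here = -15, max_so_far = -8
Position 2 (value 8): max_ending_here = 8, max_so_far = 8
Position 3 (value -1): max_ending_here = 7, max_so_far = 8
Position 4 (value -12): max_ending_here = -5, max_so_far = 8
Position 5 (value 5): max_ending_here = 5, max_so_far = 8
Position 6 (value -15): max_ending_here = -10, max_so_far = 8
Position 7 (value 6): max_ending_here = 6, max_so_far = 8

Maximum subarray: [8]
Maximum sum: 8

The maximum subarray is [8] with sum 8. This subarray runs from index 2 to index 2.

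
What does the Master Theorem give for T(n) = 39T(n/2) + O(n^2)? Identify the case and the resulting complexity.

Master Theorem for T(n) = 39T(n/2) + O(n^2):

a = 39, b = 2, c = 2
log_b(a) = log_2(39) = 5.2854

Case 1: c = 2 < log_2(39) = 5.2854
T(n) = O(n^(log_2 39))

For T(n) = 39T(n/2) + O(n^2): log_2(39) = 5.2854. This is Case 1 of the Master Theorem (c < log_b(a), work dominated by leaves), giving O(n^(log_2 39)).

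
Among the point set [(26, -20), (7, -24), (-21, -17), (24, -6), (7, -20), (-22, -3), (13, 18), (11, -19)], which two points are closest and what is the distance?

Computing all pairwise distances among 8 points:

d((26, -20), (7, -24)) = 19.4165
d((26, -20), (-21, -17)) = 47.0956
d((26, -20), (24, -6)) = 14.1421
d((26, -20), (7, -20)) = 19.0
d((26, -20), (-22, -3)) = 50.9215
d((26, -20), (13, 18)) = 40.1622
d((26, -20), (11, -19)) = 15.0333
d((7, -24), (-21, -17)) = 28.8617
d((7, -24), (24, -6)) = 24.7588
d((7, -24), (7, -20)) = 4.0 <-- minimum
d((7, -24), (-22, -3)) = 35.805
d((7, -24), (13, 18)) = 42.4264
d((7, -24), (11, -19)) = 6.4031
d((-21, -17), (24, -6)) = 46.3249
d((-21, -17), (7, -20)) = 28.1603
d((-21, -17), (-22, -3)) = 14.0357
d((-21, -17), (13, 18)) = 48.7955
d((-21, -17), (11, -19)) = 32.0624
d((24, -6), (7, -20)) = 22.0227
d((24, -6), (-22, -3)) = 46.0977
d((24, -6), (13, 18)) = 26.4008
d((24, -6), (11, -19)) = 18.3848
d((7, -20), (-22, -3)) = 33.6155
d((7, -20), (13, 18)) = 38.4708
d((7, -20), (11, -19)) = 4.1231
d((-22, -3), (13, 18)) = 40.8167
d((-22, -3), (11, -19)) = 36.6742
d((13, 18), (11, -19)) = 37.054

Closest pair: (7, -24) and (7, -20) with distance 4.0

The closest pair is (7, -24) and (7, -20) with Euclidean distance 4.0. For 8 points, brute-force pairwise comparison is shown above. For large n, the divide-and-conquer algorithm (sort by x, recurse on halves, check the dividing strip) achieves O(n log n).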